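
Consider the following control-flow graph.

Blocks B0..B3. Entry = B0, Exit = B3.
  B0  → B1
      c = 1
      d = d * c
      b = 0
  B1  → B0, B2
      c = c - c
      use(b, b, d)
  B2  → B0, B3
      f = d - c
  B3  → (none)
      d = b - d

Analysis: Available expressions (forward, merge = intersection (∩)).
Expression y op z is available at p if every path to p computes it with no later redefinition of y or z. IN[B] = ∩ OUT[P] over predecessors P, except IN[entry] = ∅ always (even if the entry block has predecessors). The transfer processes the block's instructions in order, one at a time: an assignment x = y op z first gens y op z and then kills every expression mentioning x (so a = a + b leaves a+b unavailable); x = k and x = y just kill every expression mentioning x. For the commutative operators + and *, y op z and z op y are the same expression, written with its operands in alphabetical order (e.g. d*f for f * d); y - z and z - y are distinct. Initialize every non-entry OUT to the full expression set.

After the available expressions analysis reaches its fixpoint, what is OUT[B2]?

Answer: {d-c}

Trace:
Converged values:
  B0: | IN={} | OUT={}
  B1: | IN={} | OUT={}
  B2: | IN={} | OUT={d-c}
  B3: | IN={d-c} | OUT={}

Merge at B2: IN[B2] = OUT[B1] = {}
Applying B2's transfer function to that IN value gives OUT[B2] (row B2 above).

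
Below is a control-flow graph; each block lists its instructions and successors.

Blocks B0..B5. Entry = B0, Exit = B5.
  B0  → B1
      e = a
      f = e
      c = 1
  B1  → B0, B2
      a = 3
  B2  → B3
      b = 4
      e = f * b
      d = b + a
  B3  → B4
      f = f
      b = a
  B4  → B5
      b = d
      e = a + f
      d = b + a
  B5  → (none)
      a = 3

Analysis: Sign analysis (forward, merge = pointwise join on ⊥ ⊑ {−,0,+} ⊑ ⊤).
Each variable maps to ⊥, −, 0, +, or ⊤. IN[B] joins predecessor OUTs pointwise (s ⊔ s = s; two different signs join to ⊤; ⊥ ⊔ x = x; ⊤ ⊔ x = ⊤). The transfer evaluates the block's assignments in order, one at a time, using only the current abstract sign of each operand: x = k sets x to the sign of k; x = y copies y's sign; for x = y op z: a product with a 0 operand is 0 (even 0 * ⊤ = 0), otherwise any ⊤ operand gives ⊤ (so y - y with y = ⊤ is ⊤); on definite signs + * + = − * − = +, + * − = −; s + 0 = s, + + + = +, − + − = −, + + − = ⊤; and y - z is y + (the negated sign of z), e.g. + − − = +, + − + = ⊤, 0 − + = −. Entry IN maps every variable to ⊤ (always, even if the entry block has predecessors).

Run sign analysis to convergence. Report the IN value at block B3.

Fixpoint table:
  B0: | IN=(all ⊤) | OUT={c:+; rest ⊤}
  B1: | IN={c:+; rest ⊤} | OUT={a:+, c:+; rest ⊤}
  B2: | IN={a:+, c:+; rest ⊤} | OUT={a:+, b:+, c:+, d:+; rest ⊤}
  B3: | IN={a:+, b:+, c:+, d:+; rest ⊤} | OUT={a:+, b:+, c:+, d:+; rest ⊤}
  B4: | IN={a:+, b:+, c:+, d:+; rest ⊤} | OUT={a:+, b:+, c:+, d:+; rest ⊤}
  B5: | IN={a:+, b:+, c:+, d:+; rest ⊤} | OUT={a:+, b:+, c:+, d:+; rest ⊤}

Merge at B3: IN[B3] = OUT[B2] = {a: +, b: +, c: +, d: +, e: ⊤, f: ⊤}

Answer: {a: +, b: +, c: +, d: +, e: ⊤, f: ⊤}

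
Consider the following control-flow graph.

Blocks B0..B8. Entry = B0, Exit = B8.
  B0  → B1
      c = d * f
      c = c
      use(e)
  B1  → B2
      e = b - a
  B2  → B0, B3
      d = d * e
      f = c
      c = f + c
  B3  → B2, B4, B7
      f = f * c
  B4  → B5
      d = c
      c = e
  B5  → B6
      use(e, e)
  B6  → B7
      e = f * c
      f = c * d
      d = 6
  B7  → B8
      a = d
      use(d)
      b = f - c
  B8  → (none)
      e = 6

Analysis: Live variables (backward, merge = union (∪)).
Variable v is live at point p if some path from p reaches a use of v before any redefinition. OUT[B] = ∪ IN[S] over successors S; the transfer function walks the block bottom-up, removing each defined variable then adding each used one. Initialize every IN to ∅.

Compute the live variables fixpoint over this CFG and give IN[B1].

Answer: {a, b, c, d}

Working:
Converged values:
  B0:  IN={a, b, d, e, f}  OUT={a, b, c, d}
  B1:  IN={a, b, c, d}  OUT={a, b, c, d, e}
  B2:  IN={a, b, c, d, e}  OUT={a, b, c, d, e, f}
  B3:  IN={a, b, c, d, e, f}  OUT={a, b, c, d, e, f}
  B4:  IN={c, e, f}  OUT={c, d, e, f}
  B5:  IN={c, d, e, f}  OUT={c, d, f}
  B6:  IN={c, d, f}  OUT={c, d, f}
  B7:  IN={c, d, f}  OUT={}
  B8:  IN={}  OUT={}

Merge at B1: OUT[B1] = IN[B2] = {a, b, c, d, e}
Applying B1's transfer function to that OUT value gives IN[B1] (row B1 above).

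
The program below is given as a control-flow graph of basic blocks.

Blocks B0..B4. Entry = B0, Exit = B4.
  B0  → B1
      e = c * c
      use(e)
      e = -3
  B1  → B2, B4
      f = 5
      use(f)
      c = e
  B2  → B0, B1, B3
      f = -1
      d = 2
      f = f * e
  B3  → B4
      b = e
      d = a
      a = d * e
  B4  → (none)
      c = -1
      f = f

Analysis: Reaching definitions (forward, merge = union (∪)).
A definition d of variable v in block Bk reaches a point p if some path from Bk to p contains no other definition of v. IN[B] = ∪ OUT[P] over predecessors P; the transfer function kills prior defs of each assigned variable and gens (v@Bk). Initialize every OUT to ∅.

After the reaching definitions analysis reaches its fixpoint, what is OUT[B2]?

Fixpoint table:
  B0:   IN={c@B1, d@B2, e@B0, f@B2}   OUT={c@B1, d@B2, e@B0, f@B2}
  B1:   IN={c@B1, d@B2, e@B0, f@B2}   OUT={c@B1, d@B2, e@B0, f@B1}
  B2:   IN={c@B1, d@B2, e@B0, f@B1}   OUT={c@B1, d@B2, e@B0, f@B2}
  B3:   IN={c@B1, d@B2, e@B0, f@B2}   OUT={a@B3, b@B3, c@B1, d@B3, e@B0, f@B2}
  B4:   IN={a@B3, b@B3, c@B1, d@B2, d@B3, e@B0, f@B1, f@B2}   OUT={a@B3, b@B3, c@B4, d@B2, d@B3, e@B0, f@B4}

Merge at B2: IN[B2] = OUT[B1] = {c@B1, d@B2, e@B0, f@B1}
Applying B2's transfer function to that IN value gives OUT[B2] (row B2 above).

Answer: {c@B1, d@B2, e@B0, f@B2}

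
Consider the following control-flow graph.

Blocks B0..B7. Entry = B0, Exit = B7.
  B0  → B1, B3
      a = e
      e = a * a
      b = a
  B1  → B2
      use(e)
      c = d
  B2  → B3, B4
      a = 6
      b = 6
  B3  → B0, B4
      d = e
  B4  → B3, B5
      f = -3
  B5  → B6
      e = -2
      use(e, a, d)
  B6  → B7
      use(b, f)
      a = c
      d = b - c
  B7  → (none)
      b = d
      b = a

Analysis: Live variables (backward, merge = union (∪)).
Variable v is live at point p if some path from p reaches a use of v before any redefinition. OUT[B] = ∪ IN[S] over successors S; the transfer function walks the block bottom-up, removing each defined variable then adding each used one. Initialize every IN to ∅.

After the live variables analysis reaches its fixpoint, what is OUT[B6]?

Per-block solution:
  B0:  IN={c, d, e}  OUT={a, b, c, d, e}
  B1:  IN={d, e}  OUT={c, d, e}
  B2:  IN={c, d, e}  OUT={a, b, c, d, e}
  B3:  IN={a, b, c, e}  OUT={a, b, c, d, e}
  B4:  IN={a, b, c, d, e}  OUT={a, b, c, d, e, f}
  B5:  IN={a, b, c, d, f}  OUT={b, c, f}
  B6:  IN={b, c, f}  OUT={a, d}
  B7:  IN={a, d}  OUT={}

Merge at B6: OUT[B6] = IN[B7] = {a, d}

Answer: {a, d}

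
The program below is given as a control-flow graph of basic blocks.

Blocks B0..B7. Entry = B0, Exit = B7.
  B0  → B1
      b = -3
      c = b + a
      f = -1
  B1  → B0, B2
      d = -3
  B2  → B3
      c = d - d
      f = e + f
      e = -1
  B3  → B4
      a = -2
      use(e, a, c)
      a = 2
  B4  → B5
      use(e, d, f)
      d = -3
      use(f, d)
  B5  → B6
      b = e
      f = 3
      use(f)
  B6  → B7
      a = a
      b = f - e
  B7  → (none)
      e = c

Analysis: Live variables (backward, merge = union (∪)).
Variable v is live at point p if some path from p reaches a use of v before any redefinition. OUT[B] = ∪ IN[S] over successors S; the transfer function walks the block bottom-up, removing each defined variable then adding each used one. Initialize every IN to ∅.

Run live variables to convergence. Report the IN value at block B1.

Per-block solution:
  B0:  IN={a, e}  OUT={a, e, f}
  B1:  IN={a, e, f}  OUT={a, d, e, f}
  B2:  IN={d, e, f}  OUT={c, d, e, f}
  B3:  IN={c, d, e, f}  OUT={a, c, d, e, f}
  B4:  IN={a, c, d, e, f}  OUT={a, c, e}
  B5:  IN={a, c, e}  OUT={a, c, e, f}
  B6:  IN={a, c, e, f}  OUT={c}
  B7:  IN={c}  OUT={}

Merge at B1: OUT[B1] = IN[B0] ⊔ IN[B2] = {a, d, e, f}
Applying B1's transfer function to that OUT value gives IN[B1] (row B1 above).

Answer: {a, e, f}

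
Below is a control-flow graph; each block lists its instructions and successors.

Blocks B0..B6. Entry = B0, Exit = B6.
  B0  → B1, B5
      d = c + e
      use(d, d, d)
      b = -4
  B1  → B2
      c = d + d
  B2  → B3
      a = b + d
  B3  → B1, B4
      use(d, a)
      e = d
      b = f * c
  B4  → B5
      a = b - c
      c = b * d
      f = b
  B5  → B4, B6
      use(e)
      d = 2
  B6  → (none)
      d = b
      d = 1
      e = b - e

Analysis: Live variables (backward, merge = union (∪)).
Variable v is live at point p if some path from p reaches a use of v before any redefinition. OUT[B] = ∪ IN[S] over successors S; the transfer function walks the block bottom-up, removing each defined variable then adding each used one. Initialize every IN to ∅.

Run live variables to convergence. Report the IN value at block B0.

Answer: {c, e, f}

Trace:
Fixpoint table:
  B0:   IN={c, e, f}   OUT={b, c, d, e, f}
  B1:   IN={b, d, f}   OUT={b, c, d, f}
  B2:   IN={b, c, d, f}   OUT={a, c, d, f}
  B3:   IN={a, c, d, f}   OUT={b, c, d, e, f}
  B4:   IN={b, c, d, e}   OUT={b, c, e}
  B5:   IN={b, c, e}   OUT={b, c, d, e}
  B6:   IN={b, e}   OUT={}

Merge at B0: OUT[B0] = IN[B1] ⊔ IN[B5] = {b, c, d, e, f}
Applying B0's transfer function to that OUT value gives IN[B0] (row B0 above).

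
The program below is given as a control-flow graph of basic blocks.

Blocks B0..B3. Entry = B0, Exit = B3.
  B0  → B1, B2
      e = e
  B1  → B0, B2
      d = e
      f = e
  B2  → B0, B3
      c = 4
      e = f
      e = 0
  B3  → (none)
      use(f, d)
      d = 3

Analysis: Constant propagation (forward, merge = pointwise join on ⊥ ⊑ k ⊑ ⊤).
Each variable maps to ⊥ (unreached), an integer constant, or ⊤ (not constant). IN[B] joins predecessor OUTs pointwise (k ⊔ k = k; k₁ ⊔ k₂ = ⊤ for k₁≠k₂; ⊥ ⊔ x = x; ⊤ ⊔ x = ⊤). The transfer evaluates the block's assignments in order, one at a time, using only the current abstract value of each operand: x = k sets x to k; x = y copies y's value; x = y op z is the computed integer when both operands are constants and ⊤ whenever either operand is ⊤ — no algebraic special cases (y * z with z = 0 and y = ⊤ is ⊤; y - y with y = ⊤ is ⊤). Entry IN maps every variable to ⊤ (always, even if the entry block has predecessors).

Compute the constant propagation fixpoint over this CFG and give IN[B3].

Per-block solution:
  B0:   IN=(all ⊤)   OUT=(all ⊤)
  B1:   IN=(all ⊤)   OUT=(all ⊤)
  B2:   IN=(all ⊤)   OUT={c:4, e:0; rest ⊤}
  B3:   IN={c:4, e:0; rest ⊤}   OUT={c:4, d:3, e:0; rest ⊤}

Merge at B3: IN[B3] = OUT[B2] = {a: ⊤, b: ⊤, c: 4, d: ⊤, e: 0, f: ⊤}

Answer: {a: ⊤, b: ⊤, c: 4, d: ⊤, e: 0, f: ⊤}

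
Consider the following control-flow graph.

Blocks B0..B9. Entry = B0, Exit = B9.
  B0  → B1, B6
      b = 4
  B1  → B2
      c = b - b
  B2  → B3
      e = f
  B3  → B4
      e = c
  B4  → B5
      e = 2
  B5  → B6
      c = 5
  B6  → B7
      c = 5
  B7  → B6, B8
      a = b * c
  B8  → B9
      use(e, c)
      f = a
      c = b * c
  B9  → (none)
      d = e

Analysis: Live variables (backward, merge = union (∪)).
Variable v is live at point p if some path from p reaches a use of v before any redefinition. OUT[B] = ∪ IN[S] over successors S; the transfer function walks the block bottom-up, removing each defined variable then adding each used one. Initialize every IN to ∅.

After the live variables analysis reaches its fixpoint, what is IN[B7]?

Answer: {b, c, e}

Trace:
Per-block solution:
  B0: | IN={e, f} | OUT={b, e, f}
  B1: | IN={b, f} | OUT={b, c, f}
  B2: | IN={b, c, f} | OUT={b, c}
  B3: | IN={b, c} | OUT={b}
  B4: | IN={b} | OUT={b, e}
  B5: | IN={b, e} | OUT={b, e}
  B6: | IN={b, e} | OUT={b, c, e}
  B7: | IN={b, c, e} | OUT={a, b, c, e}
  B8: | IN={a, b, c, e} | OUT={e}
  B9: | IN={e} | OUT={}

Merge at B7: OUT[B7] = IN[B6] ⊔ IN[B8] = {a, b, c, e}
Applying B7's transfer function to that OUT value gives IN[B7] (row B7 above).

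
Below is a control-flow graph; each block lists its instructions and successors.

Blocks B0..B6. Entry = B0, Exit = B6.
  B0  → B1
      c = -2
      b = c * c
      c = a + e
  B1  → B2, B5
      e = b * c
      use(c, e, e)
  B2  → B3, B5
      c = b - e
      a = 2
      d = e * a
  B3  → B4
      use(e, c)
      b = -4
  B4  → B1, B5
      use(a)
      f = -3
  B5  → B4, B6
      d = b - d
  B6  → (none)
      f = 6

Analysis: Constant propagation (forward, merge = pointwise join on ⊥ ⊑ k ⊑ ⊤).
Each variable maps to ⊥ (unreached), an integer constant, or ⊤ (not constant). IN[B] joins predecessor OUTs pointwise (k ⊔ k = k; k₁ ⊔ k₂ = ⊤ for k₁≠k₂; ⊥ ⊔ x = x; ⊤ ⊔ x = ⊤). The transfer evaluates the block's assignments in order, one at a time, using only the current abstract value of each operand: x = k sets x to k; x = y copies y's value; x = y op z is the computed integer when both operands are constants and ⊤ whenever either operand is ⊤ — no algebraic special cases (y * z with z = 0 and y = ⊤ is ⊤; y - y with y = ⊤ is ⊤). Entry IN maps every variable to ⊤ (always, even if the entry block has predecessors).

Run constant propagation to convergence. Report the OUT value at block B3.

Answer: {a: 2, b: -4, c: ⊤, d: ⊤, e: ⊤, f: ⊤}

Derivation:
Per-block solution:
  B0: | IN=(all ⊤) | OUT={b:4; rest ⊤}
  B1: | IN=(all ⊤) | OUT=(all ⊤)
  B2: | IN=(all ⊤) | OUT={a:2; rest ⊤}
  B3: | IN={a:2; rest ⊤} | OUT={a:2, b:-4; rest ⊤}
  B4: | IN=(all ⊤) | OUT={f:-3; rest ⊤}
  B5: | IN=(all ⊤) | OUT=(all ⊤)
  B6: | IN=(all ⊤) | OUT={f:6; rest ⊤}

Merge at B3: IN[B3] = OUT[B2] = {a: 2, b: ⊤, c: ⊤, d: ⊤, e: ⊤, f: ⊤}
Applying B3's transfer function to that IN value gives OUT[B3] (row B3 above).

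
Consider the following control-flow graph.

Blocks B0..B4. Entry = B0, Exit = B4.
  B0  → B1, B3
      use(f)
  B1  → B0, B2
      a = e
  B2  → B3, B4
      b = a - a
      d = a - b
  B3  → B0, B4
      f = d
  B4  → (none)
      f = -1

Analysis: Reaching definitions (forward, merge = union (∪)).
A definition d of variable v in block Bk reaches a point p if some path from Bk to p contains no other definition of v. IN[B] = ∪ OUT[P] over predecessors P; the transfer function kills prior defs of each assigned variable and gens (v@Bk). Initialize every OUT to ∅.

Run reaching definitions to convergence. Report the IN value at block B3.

Answer: {a@B1, b@B2, d@B2, f@B3}

Derivation:
Per-block solution:
  B0:   IN={a@B1, b@B2, d@B2, f@B3}   OUT={a@B1, b@B2, d@B2, f@B3}
  B1:   IN={a@B1, b@B2, d@B2, f@B3}   OUT={a@B1, b@B2, d@B2, f@B3}
  B2:   IN={a@B1, b@B2, d@B2, f@B3}   OUT={a@B1, b@B2, d@B2, f@B3}
  B3:   IN={a@B1, b@B2, d@B2, f@B3}   OUT={a@B1, b@B2, d@B2, f@B3}
  B4:   IN={a@B1, b@B2, d@B2, f@B3}   OUT={a@B1, b@B2, d@B2, f@B4}

Merge at B3: IN[B3] = OUT[B0] ⊔ OUT[B2] = {a@B1, b@B2, d@B2, f@B3}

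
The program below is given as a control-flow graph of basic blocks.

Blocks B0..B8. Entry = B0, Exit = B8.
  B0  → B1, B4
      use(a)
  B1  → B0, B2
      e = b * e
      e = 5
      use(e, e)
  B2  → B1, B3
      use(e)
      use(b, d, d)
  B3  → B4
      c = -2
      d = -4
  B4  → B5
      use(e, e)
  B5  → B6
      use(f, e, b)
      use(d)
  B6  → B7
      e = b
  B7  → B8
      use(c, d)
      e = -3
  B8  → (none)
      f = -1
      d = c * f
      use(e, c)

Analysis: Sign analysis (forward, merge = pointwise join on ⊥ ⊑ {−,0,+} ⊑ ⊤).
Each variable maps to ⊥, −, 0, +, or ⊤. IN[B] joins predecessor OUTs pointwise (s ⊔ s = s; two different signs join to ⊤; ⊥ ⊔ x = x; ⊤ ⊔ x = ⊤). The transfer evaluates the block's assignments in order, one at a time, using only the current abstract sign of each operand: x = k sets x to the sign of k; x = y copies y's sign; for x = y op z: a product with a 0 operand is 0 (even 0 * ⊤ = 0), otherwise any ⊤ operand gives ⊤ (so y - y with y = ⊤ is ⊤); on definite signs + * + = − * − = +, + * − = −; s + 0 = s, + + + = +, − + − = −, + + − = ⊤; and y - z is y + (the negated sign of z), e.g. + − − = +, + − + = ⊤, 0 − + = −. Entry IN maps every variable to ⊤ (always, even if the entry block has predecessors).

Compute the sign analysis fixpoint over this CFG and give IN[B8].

Answer: {a: ⊤, b: ⊤, c: ⊤, d: ⊤, e: -, f: ⊤}

Trace:
Per-block solution:
  B0:  IN=(all ⊤)  OUT=(all ⊤)
  B1:  IN=(all ⊤)  OUT={e:+; rest ⊤}
  B2:  IN={e:+; rest ⊤}  OUT={e:+; rest ⊤}
  B3:  IN={e:+; rest ⊤}  OUT={c:-, d:-, e:+; rest ⊤}
  B4:  IN=(all ⊤)  OUT=(all ⊤)
  B5:  IN=(all ⊤)  OUT=(all ⊤)
  B6:  IN=(all ⊤)  OUT=(all ⊤)
  B7:  IN=(all ⊤)  OUT={e:-; rest ⊤}
  B8:  IN={e:-; rest ⊤}  OUT={e:-, f:-; rest ⊤}

Merge at B8: IN[B8] = OUT[B7] = {a: ⊤, b: ⊤, c: ⊤, d: ⊤, e: -, f: ⊤}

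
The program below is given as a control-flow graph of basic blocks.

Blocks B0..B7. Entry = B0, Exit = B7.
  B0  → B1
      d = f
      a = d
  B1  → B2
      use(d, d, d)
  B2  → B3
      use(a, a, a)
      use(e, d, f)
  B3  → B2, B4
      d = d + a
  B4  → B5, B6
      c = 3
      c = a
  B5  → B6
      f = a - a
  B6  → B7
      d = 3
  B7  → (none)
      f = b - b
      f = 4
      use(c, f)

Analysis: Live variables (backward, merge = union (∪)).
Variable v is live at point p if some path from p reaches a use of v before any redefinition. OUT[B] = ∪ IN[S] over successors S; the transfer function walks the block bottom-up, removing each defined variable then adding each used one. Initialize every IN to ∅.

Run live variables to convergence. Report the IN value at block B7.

Answer: {b, c}

Working:
Per-block solution:
  B0:  IN={b, e, f}  OUT={a, b, d, e, f}
  B1:  IN={a, b, d, e, f}  OUT={a, b, d, e, f}
  B2:  IN={a, b, d, e, f}  OUT={a, b, d, e, f}
  B3:  IN={a, b, d, e, f}  OUT={a, b, d, e, f}
  B4:  IN={a, b}  OUT={a, b, c}
  B5:  IN={a, b, c}  OUT={b, c}
  B6:  IN={b, c}  OUT={b, c}
  B7:  IN={b, c}  OUT={}

B7 is the boundary node: OUT[B7] = {}
Applying B7's transfer function to that OUT value gives IN[B7] (row B7 above).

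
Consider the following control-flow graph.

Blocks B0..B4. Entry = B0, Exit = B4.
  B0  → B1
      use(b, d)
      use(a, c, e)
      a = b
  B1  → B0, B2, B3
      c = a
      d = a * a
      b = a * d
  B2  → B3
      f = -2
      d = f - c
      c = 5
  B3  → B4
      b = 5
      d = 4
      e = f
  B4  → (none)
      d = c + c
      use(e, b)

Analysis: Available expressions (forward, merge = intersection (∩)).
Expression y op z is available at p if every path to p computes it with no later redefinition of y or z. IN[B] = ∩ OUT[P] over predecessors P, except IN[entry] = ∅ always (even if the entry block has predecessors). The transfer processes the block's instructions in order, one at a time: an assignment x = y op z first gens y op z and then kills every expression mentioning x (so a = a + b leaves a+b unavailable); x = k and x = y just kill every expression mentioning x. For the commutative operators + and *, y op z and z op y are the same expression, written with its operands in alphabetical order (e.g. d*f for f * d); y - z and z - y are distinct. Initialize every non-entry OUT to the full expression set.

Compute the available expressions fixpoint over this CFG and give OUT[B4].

Per-block solution:
  B0:   IN={}   OUT={}
  B1:   IN={}   OUT={a*a, a*d}
  B2:   IN={a*a, a*d}   OUT={a*a}
  B3:   IN={a*a}   OUT={a*a}
  B4:   IN={a*a}   OUT={a*a, c+c}

Merge at B4: IN[B4] = OUT[B3] = {a*a}
Applying B4's transfer function to that IN value gives OUT[B4] (row B4 above).

Answer: {a*a, c+c}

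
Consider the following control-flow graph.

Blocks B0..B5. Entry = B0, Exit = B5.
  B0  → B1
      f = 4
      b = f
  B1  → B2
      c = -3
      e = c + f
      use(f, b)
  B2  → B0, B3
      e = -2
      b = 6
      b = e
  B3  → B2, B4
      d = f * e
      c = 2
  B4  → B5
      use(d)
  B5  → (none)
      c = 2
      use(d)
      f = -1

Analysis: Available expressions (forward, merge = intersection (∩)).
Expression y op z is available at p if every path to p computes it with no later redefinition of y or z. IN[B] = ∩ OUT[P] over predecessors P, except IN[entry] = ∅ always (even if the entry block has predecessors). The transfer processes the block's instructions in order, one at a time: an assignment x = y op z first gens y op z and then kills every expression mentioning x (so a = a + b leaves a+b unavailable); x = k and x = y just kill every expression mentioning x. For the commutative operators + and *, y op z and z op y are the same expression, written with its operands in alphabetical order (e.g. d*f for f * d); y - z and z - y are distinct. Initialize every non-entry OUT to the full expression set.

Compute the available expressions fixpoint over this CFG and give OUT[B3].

Answer: {e*f}

Derivation:
Fixpoint table:
  B0:  IN={}  OUT={}
  B1:  IN={}  OUT={c+f}
  B2:  IN={}  OUT={}
  B3:  IN={}  OUT={e*f}
  B4:  IN={e*f}  OUT={e*f}
  B5:  IN={e*f}  OUT={}

Merge at B3: IN[B3] = OUT[B2] = {}
Applying B3's transfer function to that IN value gives OUT[B3] (row B3 above).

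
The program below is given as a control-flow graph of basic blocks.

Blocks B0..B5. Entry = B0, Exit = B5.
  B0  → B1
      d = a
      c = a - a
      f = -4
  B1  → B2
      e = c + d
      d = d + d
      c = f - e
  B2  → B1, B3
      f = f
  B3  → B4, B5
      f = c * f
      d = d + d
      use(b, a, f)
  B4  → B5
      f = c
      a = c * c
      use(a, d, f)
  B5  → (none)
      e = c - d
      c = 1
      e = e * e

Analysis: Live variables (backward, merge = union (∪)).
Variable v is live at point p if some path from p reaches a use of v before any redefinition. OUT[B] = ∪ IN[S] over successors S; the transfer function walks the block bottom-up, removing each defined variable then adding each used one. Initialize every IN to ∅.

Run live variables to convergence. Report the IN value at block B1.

Fixpoint table:
  B0:   IN={a, b}   OUT={a, b, c, d, f}
  B1:   IN={a, b, c, d, f}   OUT={a, b, c, d, f}
  B2:   IN={a, b, c, d, f}   OUT={a, b, c, d, f}
  B3:   IN={a, b, c, d, f}   OUT={c, d}
  B4:   IN={c, d}   OUT={c, d}
  B5:   IN={c, d}   OUT={}

Merge at B1: OUT[B1] = IN[B2] = {a, b, c, d, f}
Applying B1's transfer function to that OUT value gives IN[B1] (row B1 above).

Answer: {a, b, c, d, f}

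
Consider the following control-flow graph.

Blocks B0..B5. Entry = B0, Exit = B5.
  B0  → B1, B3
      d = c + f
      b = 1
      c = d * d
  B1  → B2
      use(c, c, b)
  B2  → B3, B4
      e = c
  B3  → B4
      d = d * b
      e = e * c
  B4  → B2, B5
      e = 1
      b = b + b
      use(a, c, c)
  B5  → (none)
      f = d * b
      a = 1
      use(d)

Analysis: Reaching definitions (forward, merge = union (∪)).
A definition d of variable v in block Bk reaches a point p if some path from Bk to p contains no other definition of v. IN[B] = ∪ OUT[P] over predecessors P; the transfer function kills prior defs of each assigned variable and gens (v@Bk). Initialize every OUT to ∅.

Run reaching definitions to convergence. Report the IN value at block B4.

Per-block solution:
  B0: | IN={} | OUT={b@B0, c@B0, d@B0}
  B1: | IN={b@B0, c@B0, d@B0} | OUT={b@B0, c@B0, d@B0}
  B2: | IN={b@B0, b@B4, c@B0, d@B0, d@B3, e@B4} | OUT={b@B0, b@B4, c@B0, d@B0, d@B3, e@B2}
  B3: | IN={b@B0, b@B4, c@B0, d@B0, d@B3, e@B2} | OUT={b@B0, b@B4, c@B0, d@B3, e@B3}
  B4: | IN={b@B0, b@B4, c@B0, d@B0, d@B3, e@B2, e@B3} | OUT={b@B4, c@B0, d@B0, d@B3, e@B4}
  B5: | IN={b@B4, c@B0, d@B0, d@B3, e@B4} | OUT={a@B5, b@B4, c@B0, d@B0, d@B3, e@B4, f@B5}

Merge at B4: IN[B4] = OUT[B2] ⊔ OUT[B3] = {b@B0, b@B4, c@B0, d@B0, d@B3, e@B2, e@B3}

Answer: {b@B0, b@B4, c@B0, d@B0, d@B3, e@B2, e@B3}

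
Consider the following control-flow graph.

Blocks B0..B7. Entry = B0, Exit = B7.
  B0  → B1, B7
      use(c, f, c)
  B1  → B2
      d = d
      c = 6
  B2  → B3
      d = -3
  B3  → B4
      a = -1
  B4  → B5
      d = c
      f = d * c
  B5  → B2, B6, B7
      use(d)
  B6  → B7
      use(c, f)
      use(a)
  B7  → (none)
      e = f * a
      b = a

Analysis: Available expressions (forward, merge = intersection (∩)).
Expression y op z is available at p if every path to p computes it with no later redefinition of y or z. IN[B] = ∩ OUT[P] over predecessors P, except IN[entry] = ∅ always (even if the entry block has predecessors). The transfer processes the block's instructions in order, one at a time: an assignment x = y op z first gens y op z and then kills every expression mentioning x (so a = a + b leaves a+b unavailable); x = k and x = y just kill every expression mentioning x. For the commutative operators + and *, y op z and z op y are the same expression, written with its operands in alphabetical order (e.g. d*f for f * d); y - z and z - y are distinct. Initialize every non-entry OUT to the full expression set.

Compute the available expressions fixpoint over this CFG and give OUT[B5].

Answer: {c*d}

Working:
Fixpoint table:
  B0:   IN={}   OUT={}
  B1:   IN={}   OUT={}
  B2:   IN={}   OUT={}
  B3:   IN={}   OUT={}
  B4:   IN={}   OUT={c*d}
  B5:   IN={c*d}   OUT={c*d}
  B6:   IN={c*d}   OUT={c*d}
  B7:   IN={}   OUT={a*f}

Merge at B5: IN[B5] = OUT[B4] = {c*d}
Applying B5's transfer function to that IN value gives OUT[B5] (row B5 above).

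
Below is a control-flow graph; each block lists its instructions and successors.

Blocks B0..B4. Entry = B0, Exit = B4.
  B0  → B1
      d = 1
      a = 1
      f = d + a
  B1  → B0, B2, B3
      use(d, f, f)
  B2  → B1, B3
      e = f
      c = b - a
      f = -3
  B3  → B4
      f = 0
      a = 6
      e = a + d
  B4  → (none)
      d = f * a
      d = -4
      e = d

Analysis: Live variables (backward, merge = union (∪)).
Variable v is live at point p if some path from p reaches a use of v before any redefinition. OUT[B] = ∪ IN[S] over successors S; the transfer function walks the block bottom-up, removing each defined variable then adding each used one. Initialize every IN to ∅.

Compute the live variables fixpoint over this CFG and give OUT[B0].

Answer: {a, b, d, f}

Trace:
Converged values:
  B0:   IN={b}   OUT={a, b, d, f}
  B1:   IN={a, b, d, f}   OUT={a, b, d, f}
  B2:   IN={a, b, d, f}   OUT={a, b, d, f}
  B3:   IN={d}   OUT={a, f}
  B4:   IN={a, f}   OUT={}

Merge at B0: OUT[B0] = IN[B1] = {a, b, d, f}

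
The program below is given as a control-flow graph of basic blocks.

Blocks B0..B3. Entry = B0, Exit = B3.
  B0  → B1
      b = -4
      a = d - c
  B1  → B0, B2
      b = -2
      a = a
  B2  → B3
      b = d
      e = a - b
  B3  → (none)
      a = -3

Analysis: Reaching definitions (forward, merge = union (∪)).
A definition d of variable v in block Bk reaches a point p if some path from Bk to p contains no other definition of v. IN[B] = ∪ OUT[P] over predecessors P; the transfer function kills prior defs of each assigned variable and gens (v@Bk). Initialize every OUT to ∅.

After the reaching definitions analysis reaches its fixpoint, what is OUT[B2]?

Answer: {a@B1, b@B2, e@B2}

Working:
Converged values:
  B0:  IN={a@B1, b@B1}  OUT={a@B0, b@B0}
  B1:  IN={a@B0, b@B0}  OUT={a@B1, b@B1}
  B2:  IN={a@B1, b@B1}  OUT={a@B1, b@B2, e@B2}
  B3:  IN={a@B1, b@B2, e@B2}  OUT={a@B3, b@B2, e@B2}

Merge at B2: IN[B2] = OUT[B1] = {a@B1, b@B1}
Applying B2's transfer function to that IN value gives OUT[B2] (row B2 above).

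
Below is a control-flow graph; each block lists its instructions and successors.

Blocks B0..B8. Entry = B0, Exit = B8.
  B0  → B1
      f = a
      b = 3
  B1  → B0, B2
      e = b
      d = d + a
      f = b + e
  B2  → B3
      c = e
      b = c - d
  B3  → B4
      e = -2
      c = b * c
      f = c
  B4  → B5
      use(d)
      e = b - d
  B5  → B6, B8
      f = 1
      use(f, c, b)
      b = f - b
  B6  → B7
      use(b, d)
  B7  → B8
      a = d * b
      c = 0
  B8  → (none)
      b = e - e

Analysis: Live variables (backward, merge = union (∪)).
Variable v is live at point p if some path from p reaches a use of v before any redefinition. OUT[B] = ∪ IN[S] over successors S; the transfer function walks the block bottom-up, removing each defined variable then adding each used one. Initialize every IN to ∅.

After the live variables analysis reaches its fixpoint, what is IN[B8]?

Answer: {e}

Working:
Fixpoint table:
  B0:  IN={a, d}  OUT={a, b, d}
  B1:  IN={a, b, d}  OUT={a, d, e}
  B2:  IN={d, e}  OUT={b, c, d}
  B3:  IN={b, c, d}  OUT={b, c, d}
  B4:  IN={b, c, d}  OUT={b, c, d, e}
  B5:  IN={b, c, d, e}  OUT={b, d, e}
  B6:  IN={b, d, e}  OUT={b, d, e}
  B7:  IN={b, d, e}  OUT={e}
  B8:  IN={e}  OUT={}

B8 is the boundary node: OUT[B8] = {}
Applying B8's transfer function to that OUT value gives IN[B8] (row B8 above).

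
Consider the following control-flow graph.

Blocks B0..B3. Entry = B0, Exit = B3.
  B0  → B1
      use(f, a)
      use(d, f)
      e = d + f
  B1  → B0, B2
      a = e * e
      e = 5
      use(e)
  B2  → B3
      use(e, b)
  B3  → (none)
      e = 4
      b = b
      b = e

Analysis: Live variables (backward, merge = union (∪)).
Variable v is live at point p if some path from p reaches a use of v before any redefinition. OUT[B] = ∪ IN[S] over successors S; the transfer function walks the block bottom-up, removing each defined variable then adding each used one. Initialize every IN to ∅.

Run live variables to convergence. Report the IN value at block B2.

Answer: {b, e}

Working:
Fixpoint table:
  B0:   IN={a, b, d, f}   OUT={b, d, e, f}
  B1:   IN={b, d, e, f}   OUT={a, b, d, e, f}
  B2:   IN={b, e}   OUT={b}
  B3:   IN={b}   OUT={}

Merge at B2: OUT[B2] = IN[B3] = {b}
Applying B2's transfer function to that OUT value gives IN[B2] (row B2 above).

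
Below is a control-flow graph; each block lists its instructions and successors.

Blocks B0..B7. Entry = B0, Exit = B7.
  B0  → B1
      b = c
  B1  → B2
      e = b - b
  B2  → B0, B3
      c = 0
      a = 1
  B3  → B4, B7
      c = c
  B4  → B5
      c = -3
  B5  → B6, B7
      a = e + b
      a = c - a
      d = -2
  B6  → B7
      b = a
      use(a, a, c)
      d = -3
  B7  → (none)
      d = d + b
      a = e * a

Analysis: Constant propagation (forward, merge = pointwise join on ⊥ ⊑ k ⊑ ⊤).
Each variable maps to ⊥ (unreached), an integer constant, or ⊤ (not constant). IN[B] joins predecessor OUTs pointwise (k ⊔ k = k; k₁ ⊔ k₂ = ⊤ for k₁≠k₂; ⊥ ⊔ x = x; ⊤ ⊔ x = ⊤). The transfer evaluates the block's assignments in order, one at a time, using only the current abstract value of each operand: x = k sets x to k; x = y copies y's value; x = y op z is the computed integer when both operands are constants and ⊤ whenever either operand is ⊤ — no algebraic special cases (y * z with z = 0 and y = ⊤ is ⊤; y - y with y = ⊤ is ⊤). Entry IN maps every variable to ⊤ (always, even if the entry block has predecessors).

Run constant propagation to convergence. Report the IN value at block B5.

Fixpoint table:
  B0:   IN=(all ⊤)   OUT=(all ⊤)
  B1:   IN=(all ⊤)   OUT=(all ⊤)
  B2:   IN=(all ⊤)   OUT={a:1, c:0; rest ⊤}
  B3:   IN={a:1, c:0; rest ⊤}   OUT={a:1, c:0; rest ⊤}
  B4:   IN={a:1, c:0; rest ⊤}   OUT={a:1, c:-3; rest ⊤}
  B5:   IN={a:1, c:-3; rest ⊤}   OUT={c:-3, d:-2; rest ⊤}
  B6:   IN={c:-3, d:-2; rest ⊤}   OUT={c:-3, d:-3; rest ⊤}
  B7:   IN=(all ⊤)   OUT=(all ⊤)

Merge at B5: IN[B5] = OUT[B4] = {a: 1, b: ⊤, c: -3, d: ⊤, e: ⊤, f: ⊤}

Answer: {a: 1, b: ⊤, c: -3, d: ⊤, e: ⊤, f: ⊤}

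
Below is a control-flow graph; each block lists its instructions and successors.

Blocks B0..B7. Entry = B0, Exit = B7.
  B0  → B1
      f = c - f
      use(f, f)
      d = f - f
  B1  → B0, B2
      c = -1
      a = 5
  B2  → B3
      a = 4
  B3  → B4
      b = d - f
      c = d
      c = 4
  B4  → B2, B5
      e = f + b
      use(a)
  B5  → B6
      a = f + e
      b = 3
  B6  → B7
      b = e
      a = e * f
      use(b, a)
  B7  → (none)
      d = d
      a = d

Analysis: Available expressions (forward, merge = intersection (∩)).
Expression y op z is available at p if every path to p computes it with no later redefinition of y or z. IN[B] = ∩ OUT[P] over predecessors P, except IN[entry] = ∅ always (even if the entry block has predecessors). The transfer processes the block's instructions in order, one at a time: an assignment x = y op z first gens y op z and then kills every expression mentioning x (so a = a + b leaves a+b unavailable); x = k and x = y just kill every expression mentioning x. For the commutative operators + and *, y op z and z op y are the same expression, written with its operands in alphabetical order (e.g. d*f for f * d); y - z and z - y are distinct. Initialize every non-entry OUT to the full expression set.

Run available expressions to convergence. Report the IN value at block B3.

Answer: {f-f}

Trace:
Converged values:
  B0: | IN={} | OUT={f-f}
  B1: | IN={f-f} | OUT={f-f}
  B2: | IN={f-f} | OUT={f-f}
  B3: | IN={f-f} | OUT={d-f, f-f}
  B4: | IN={d-f, f-f} | OUT={b+f, d-f, f-f}
  B5: | IN={b+f, d-f, f-f} | OUT={d-f, e+f, f-f}
  B6: | IN={d-f, e+f, f-f} | OUT={d-f, e*f, e+f, f-f}
  B7: | IN={d-f, e*f, e+f, f-f} | OUT={e*f, e+f, f-f}

Merge at B3: IN[B3] = OUT[B2] = {f-f}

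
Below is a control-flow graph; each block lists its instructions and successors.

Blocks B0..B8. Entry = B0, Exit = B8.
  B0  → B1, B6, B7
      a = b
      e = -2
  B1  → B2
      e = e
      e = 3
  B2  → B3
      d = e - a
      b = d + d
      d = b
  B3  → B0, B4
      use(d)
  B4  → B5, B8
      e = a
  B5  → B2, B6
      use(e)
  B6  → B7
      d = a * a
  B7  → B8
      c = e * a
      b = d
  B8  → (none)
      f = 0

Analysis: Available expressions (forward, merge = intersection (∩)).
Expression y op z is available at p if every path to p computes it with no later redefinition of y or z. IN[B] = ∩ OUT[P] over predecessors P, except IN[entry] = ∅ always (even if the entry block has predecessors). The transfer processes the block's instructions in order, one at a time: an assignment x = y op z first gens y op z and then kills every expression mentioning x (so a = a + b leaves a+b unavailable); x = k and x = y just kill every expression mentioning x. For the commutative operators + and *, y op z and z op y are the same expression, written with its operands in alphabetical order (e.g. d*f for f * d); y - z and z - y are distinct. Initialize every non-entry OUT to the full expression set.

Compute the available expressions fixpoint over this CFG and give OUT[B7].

Answer: {a*e}

Trace:
Converged values:
  B0: | IN={} | OUT={}
  B1: | IN={} | OUT={}
  B2: | IN={} | OUT={e-a}
  B3: | IN={e-a} | OUT={e-a}
  B4: | IN={e-a} | OUT={}
  B5: | IN={} | OUT={}
  B6: | IN={} | OUT={a*a}
  B7: | IN={} | OUT={a*e}
  B8: | IN={} | OUT={}

Merge at B7: IN[B7] = OUT[B0] ∩ OUT[B6] = {}
Applying B7's transfer function to that IN value gives OUT[B7] (row B7 above).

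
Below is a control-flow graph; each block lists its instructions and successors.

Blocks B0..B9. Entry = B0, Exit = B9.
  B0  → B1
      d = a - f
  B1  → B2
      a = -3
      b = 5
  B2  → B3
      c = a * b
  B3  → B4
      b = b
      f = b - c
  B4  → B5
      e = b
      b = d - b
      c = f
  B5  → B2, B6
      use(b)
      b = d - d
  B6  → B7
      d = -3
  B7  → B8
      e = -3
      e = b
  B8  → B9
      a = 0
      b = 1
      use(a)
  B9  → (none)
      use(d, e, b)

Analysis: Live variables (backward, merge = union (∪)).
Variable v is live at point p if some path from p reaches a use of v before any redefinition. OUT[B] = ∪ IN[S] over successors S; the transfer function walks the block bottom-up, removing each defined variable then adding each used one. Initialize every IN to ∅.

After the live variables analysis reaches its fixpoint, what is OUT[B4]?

Per-block solution:
  B0:   IN={a, f}   OUT={d}
  B1:   IN={d}   OUT={a, b, d}
  B2:   IN={a, b, d}   OUT={a, b, c, d}
  B3:   IN={a, b, c, d}   OUT={a, b, d, f}
  B4:   IN={a, b, d, f}   OUT={a, b, d}
  B5:   IN={a, b, d}   OUT={a, b, d}
  B6:   IN={b}   OUT={b, d}
  B7:   IN={b, d}   OUT={d, e}
  B8:   IN={d, e}   OUT={b, d, e}
  B9:   IN={b, d, e}   OUT={}

Merge at B4: OUT[B4] = IN[B5] = {a, b, d}

Answer: {a, b, d}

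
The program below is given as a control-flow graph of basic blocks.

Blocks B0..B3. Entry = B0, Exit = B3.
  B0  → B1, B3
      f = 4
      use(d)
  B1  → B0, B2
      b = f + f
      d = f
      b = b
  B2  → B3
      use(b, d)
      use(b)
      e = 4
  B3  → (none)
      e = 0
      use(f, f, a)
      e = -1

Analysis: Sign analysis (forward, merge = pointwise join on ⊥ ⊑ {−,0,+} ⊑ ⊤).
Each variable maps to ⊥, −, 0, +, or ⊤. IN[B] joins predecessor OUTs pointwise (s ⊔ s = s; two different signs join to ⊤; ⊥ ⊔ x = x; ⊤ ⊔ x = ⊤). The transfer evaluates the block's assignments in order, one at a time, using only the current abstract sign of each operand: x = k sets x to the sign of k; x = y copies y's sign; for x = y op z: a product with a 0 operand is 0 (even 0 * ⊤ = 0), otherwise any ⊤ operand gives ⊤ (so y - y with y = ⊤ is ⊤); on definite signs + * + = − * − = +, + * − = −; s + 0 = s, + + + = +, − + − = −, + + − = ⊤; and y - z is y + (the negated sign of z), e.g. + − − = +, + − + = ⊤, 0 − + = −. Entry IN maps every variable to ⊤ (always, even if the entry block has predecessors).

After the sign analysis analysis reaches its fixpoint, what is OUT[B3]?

Converged values:
  B0: | IN=(all ⊤) | OUT={f:+; rest ⊤}
  B1: | IN={f:+; rest ⊤} | OUT={b:+, d:+, f:+; rest ⊤}
  B2: | IN={b:+, d:+, f:+; rest ⊤} | OUT={b:+, d:+, e:+, f:+; rest ⊤}
  B3: | IN={f:+; rest ⊤} | OUT={e:-, f:+; rest ⊤}

Merge at B3: IN[B3] = OUT[B0] ⊔ OUT[B2] = {a: ⊤, b: ⊤, c: ⊤, d: ⊤, e: ⊤, f: +}
Applying B3's transfer function to that IN value gives OUT[B3] (row B3 above).

Answer: {a: ⊤, b: ⊤, c: ⊤, d: ⊤, e: -, f: +}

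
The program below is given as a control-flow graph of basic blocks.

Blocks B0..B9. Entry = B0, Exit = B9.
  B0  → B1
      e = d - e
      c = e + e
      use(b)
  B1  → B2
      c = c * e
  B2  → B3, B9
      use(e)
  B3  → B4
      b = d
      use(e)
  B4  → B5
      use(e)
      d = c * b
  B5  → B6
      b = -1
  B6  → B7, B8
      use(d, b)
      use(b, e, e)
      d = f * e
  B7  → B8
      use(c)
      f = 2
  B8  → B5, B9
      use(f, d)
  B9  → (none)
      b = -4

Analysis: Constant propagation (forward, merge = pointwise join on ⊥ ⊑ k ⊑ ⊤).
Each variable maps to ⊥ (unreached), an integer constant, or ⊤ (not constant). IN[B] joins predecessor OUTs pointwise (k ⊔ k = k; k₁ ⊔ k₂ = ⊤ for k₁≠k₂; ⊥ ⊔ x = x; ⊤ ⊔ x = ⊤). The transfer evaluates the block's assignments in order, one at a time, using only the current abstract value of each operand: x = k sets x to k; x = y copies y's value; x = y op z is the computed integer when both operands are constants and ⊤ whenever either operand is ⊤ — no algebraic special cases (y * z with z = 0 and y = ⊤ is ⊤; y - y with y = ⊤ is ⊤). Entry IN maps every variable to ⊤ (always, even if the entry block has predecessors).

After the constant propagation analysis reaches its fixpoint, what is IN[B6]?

Fixpoint table:
  B0:   IN=(all ⊤)   OUT=(all ⊤)
  B1:   IN=(all ⊤)   OUT=(all ⊤)
  B2:   IN=(all ⊤)   OUT=(all ⊤)
  B3:   IN=(all ⊤)   OUT=(all ⊤)
  B4:   IN=(all ⊤)   OUT=(all ⊤)
  B5:   IN=(all ⊤)   OUT={b:-1; rest ⊤}
  B6:   IN={b:-1; rest ⊤}   OUT={b:-1; rest ⊤}
  B7:   IN={b:-1; rest ⊤}   OUT={b:-1, f:2; rest ⊤}
  B8:   IN={b:-1; rest ⊤}   OUT={b:-1; rest ⊤}
  B9:   IN=(all ⊤)   OUT={b:-4; rest ⊤}

Merge at B6: IN[B6] = OUT[B5] = {a: ⊤, b: -1, c: ⊤, d: ⊤, e: ⊤, f: ⊤}

Answer: {a: ⊤, b: -1, c: ⊤, d: ⊤, e: ⊤, f: ⊤}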